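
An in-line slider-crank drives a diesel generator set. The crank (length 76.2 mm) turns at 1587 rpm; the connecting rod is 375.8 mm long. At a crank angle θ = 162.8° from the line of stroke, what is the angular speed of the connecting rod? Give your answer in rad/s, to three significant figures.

32.2

ω = 166.2 rad/s (converted from 1587 rpm).
The rod makes angle φ with the slider axis where L sinφ = r sinθ; differentiating, L cosφ·φ̇ = r ω cosθ.
L cosφ = √(L² − r² sin²θ) = 0.37512 m.
|ω_rod| = r ω |cosθ| / √(L² − r² sin²θ) = 0.0762·166.2·0.95528/0.37512 = 32.249 rad/s.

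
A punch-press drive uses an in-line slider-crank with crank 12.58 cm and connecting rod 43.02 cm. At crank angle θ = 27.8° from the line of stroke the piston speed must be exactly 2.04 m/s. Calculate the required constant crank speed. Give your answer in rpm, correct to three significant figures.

For an in-line slider-crank, |v_piston| = rω|sinθ|·[1 + r cosθ/√(L² − r² sin²θ)].
With r = 0.1258 m, L = 0.4302 m, θ = 27.8°: the bracketed kinematic factor |dx/dθ| = 0.073991 m.
ω = v/|dx/dθ| = 2.04/0.073991 = 27.571 rad/s.
N = 60ω/(2π) = 263.28 rpm.

263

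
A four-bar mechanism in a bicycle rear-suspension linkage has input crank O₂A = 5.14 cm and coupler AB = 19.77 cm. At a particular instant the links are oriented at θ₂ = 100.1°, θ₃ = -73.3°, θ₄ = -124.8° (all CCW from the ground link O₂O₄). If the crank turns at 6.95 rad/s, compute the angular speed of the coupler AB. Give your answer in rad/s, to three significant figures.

ω₂ = 6.95 rad/s
Differentiating the loop-closure r₂e^{iθ₂}+r₃e^{iθ₃}=r₁+r₄e^{iθ₄} gives r₂ω₂e^{iθ₂}+r₃ω₃e^{iθ₃}=r₄ω₄e^{iθ₄}.
Eliminating the other unknown: ω₃ = r₂ω₂ sin(θ₄−θ₂) / [r₃ sin(θ₃−θ₄)].
Numerator sine = +0.70587; denominator sine = +0.78261.
Result = 0.0514·6.95·(+0.70587) / (0.1977·(+0.78261)) = +1.6298 rad/s; magnitude 1.6298 rad/s.

1.63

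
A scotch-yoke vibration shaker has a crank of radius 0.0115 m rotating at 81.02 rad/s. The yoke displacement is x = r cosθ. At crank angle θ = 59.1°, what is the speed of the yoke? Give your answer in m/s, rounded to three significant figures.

0.799

ω = 81.02 rad/s
x = r cosθ ⇒ ẋ = −rω sinθ.
|v| = rω|sinθ| = 0.0115·81.02·|sin 59.1°| = 0.79948 m/s.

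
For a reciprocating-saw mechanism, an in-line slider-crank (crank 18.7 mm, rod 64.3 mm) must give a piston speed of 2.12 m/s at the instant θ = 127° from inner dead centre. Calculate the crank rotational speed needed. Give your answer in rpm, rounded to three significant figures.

For an in-line slider-crank, |v_piston| = rω|sinθ|·[1 + r cosθ/√(L² − r² sin²θ)].
With r = 0.0187 m, L = 0.0643 m, θ = 127°: the bracketed kinematic factor |dx/dθ| = 0.012247 m.
ω = v/|dx/dθ| = 2.12/0.012247 = 173.1 rad/s.
N = 60ω/(2π) = 1653 rpm.

1650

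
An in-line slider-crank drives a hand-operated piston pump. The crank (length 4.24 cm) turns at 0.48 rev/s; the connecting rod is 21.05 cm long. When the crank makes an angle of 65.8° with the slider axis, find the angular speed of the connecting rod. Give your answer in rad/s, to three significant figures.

0.253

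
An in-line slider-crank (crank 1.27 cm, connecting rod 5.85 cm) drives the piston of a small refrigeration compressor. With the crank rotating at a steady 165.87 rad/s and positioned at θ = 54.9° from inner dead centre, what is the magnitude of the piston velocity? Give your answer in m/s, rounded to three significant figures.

1.94

ω = 165.9 rad/s
For an in-line slider-crank, x = r cosθ + √(L² − r² sin²θ), so v = −rω sinθ·[1 + r cosθ/√(L² − r² sin²θ)].
With r = 0.0127 m, L = 0.0585 m, θ = 54.9°: √(L² − r² sin²θ) = 0.05757 m.
v = −0.0127·165.9·0.81815·[1 + 0.0127·0.57501/0.05757] = -1.9421 m/s.
|v| = 1.9421 m/s.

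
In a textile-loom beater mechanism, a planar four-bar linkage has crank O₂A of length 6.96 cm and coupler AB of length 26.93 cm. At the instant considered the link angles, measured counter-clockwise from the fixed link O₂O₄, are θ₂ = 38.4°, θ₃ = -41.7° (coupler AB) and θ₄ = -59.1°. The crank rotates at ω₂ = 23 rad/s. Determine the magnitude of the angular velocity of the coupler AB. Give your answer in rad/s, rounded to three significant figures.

ω₂ = 23 rad/s
Differentiating the loop-closure r₂e^{iθ₂}+r₃e^{iθ₃}=r₁+r₄e^{iθ₄} gives r₂ω₂e^{iθ₂}+r₃ω₃e^{iθ₃}=r₄ω₄e^{iθ₄}.
Eliminating the other unknown: ω₃ = r₂ω₂ sin(θ₄−θ₂) / [r₃ sin(θ₃−θ₄)].
Numerator sine = -0.99144; denominator sine = +0.29904.
Result = 0.0696·23·(-0.99144) / (0.2693·(+0.29904)) = -19.708 rad/s; magnitude 19.708 rad/s.

19.7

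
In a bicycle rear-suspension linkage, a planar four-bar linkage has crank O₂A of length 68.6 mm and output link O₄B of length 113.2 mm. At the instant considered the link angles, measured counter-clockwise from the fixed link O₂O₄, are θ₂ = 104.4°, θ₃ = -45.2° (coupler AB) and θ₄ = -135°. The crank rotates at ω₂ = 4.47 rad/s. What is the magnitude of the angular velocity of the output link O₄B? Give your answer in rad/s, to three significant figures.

ω₂ = 4.47 rad/s
Differentiating the loop-closure r₂e^{iθ₂}+r₃e^{iθ₃}=r₁+r₄e^{iθ₄} gives r₂ω₂e^{iθ₂}+r₃ω₃e^{iθ₃}=r₄ω₄e^{iθ₄}.
Eliminating the other unknown: ω₄ = r₂ω₂ sin(θ₂−θ₃) / [r₄ sin(θ₄−θ₃)].
Numerator sine = +0.50603; denominator sine = -0.99999.
Result = 0.0686·4.47·(+0.50603) / (0.1132·(-0.99999)) = -1.3708 rad/s; magnitude 1.3708 rad/s.

1.37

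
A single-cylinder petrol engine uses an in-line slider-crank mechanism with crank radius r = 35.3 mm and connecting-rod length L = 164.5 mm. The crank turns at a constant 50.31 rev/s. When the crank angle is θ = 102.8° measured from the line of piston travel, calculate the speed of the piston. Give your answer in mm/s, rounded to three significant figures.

ω = 2π·50.3 = 316.1 rad/s
For an in-line slider-crank, x = r cosθ + √(L² − r² sin²θ), so v = −rω sinθ·[1 + r cosθ/√(L² − r² sin²θ)].
With r = 0.0353 m, L = 0.1645 m, θ = 102.8°: √(L² − r² sin²θ) = 0.16086 m.
v = −0.0353·316.1·0.97515·[1 + 0.0353·-0.22155/0.16086] = -10.352 m/s.
|v| = 10.352 m/s = 10352 mm/s.

10400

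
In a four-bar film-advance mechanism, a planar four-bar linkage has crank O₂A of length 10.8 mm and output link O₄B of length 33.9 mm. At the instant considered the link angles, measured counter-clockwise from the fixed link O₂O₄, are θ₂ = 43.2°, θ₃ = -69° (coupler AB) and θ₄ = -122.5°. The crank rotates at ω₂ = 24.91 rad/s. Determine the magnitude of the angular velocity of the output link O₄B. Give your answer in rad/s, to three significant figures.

9.14

ω₂ = 24.91 rad/s
Differentiating the loop-closure r₂e^{iθ₂}+r₃e^{iθ₃}=r₁+r₄e^{iθ₄} gives r₂ω₂e^{iθ₂}+r₃ω₃e^{iθ₃}=r₄ω₄e^{iθ₄}.
Eliminating the other unknown: ω₄ = r₂ω₂ sin(θ₂−θ₃) / [r₄ sin(θ₄−θ₃)].
Numerator sine = +0.92587; denominator sine = -0.80386.
Result = 0.0108·24.91·(+0.92587) / (0.0339·(-0.80386)) = -9.1405 rad/s; magnitude 9.1405 rad/s.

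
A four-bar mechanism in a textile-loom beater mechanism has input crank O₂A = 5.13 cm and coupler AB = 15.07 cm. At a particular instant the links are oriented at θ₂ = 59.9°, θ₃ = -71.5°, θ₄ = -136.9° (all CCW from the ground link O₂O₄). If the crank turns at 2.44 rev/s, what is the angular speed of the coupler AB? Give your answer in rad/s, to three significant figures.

ω₂ = 15.33 rad/s (from 2.44 rev/s).
Differentiating the loop-closure r₂e^{iθ₂}+r₃e^{iθ₃}=r₁+r₄e^{iθ₄} gives r₂ω₂e^{iθ₂}+r₃ω₃e^{iθ₃}=r₄ω₄e^{iθ₄}.
Eliminating the other unknown: ω₃ = r₂ω₂ sin(θ₄−θ₂) / [r₃ sin(θ₃−θ₄)].
Numerator sine = +0.28903; denominator sine = +0.90924.
Result = 0.0513·15.33·(+0.28903) / (0.1507·(+0.90924)) = +1.659 rad/s; magnitude 1.659 rad/s.

1.66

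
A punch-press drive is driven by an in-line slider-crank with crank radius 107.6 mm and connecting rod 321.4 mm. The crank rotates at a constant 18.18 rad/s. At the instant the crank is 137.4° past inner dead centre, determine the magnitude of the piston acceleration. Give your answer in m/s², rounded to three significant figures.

ω = 18.18 rad/s
x(θ) = r cosθ + √(L² − r² sin²θ); with ω constant, a = ω²·d²x/dθ².
d²x/dθ² = −r cosθ − r²(cos2θ)/√u − r⁴ sin²2θ/(4u^{3/2}),  u = L² − r² sin²θ = 0.0979935 m².
Substituting r = 0.1076 m, L = 0.3214 m, θ = 137.4°: d²x/dθ² = +0.075024 m.
a = ω²·d²x/dθ² = (18.18)²·(+0.075024) = +24.797 m/s²;  |a| = 24.797 m/s².

24.8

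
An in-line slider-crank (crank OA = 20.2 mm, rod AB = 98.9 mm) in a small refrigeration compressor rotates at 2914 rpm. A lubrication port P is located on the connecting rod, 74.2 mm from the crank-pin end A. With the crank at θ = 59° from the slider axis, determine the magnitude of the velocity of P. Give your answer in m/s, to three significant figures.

ω = 305.2 rad/s.  Crank-pin speed |V_A| = rω = 6.1641 m/s, perpendicular to OA.
Rod angle: sinφ = −(r/L) sinθ ⇒ φ = -10.083°; ω_rod = −rω cosθ/√(L²−r²sin²θ) = -32.604 rad/s.
V_P = V_A + ω_rod × AP, with AP = 0.0742 m along the rod.
Components: V_Px = −rω sinθ − a·ω_rod·sinφ = -5.7072 m/s;  V_Py = rω cosθ + a·ω_rod·cosφ = +0.79288 m/s.
|V_P| = √(V_Px² + V_Py²) = 5.762 m/s.

5.76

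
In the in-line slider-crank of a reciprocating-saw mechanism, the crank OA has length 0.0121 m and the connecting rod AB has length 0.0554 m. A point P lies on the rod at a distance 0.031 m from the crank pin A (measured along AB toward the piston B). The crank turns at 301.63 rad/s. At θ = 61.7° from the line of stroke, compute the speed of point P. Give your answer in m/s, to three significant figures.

3.49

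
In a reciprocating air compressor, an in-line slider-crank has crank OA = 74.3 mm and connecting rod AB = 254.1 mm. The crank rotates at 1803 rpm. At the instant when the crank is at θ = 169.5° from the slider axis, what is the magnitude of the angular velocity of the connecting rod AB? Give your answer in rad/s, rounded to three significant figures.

54.4

ω = 188.8 rad/s (converted from 1803 rpm).
The rod makes angle φ with the slider axis where L sinφ = r sinθ; differentiating, L cosφ·φ̇ = r ω cosθ.
L cosφ = √(L² − r² sin²θ) = 0.25374 m.
|ω_rod| = r ω |cosθ| / √(L² − r² sin²θ) = 0.0743·188.8·0.98325/0.25374 = 54.362 rad/s.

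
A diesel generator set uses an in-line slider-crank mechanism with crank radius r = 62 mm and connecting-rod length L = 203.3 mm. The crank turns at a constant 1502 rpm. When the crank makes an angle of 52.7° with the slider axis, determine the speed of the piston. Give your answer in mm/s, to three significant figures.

9240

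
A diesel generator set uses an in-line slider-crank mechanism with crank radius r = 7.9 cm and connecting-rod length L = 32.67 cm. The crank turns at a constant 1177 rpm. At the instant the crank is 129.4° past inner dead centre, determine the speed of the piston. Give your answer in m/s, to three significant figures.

6.35

ω = 2π·1177/60 = 123.3 rad/s
For an in-line slider-crank, x = r cosθ + √(L² − r² sin²θ), so v = −rω sinθ·[1 + r cosθ/√(L² − r² sin²θ)].
With r = 0.079 m, L = 0.3267 m, θ = 129.4°: √(L² − r² sin²θ) = 0.32095 m.
v = −0.079·123.3·0.77273·[1 + 0.079·-0.63473/0.32095] = -6.3487 m/s.
|v| = 6.3487 m/s.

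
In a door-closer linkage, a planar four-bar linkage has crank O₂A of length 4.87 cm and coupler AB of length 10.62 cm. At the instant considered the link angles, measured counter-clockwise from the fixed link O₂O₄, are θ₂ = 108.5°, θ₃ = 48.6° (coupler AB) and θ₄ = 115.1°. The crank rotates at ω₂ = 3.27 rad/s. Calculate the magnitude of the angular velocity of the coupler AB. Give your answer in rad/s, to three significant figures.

0.188

ω₂ = 3.27 rad/s
Differentiating the loop-closure r₂e^{iθ₂}+r₃e^{iθ₃}=r₁+r₄e^{iθ₄} gives r₂ω₂e^{iθ₂}+r₃ω₃e^{iθ₃}=r₄ω₄e^{iθ₄}.
Eliminating the other unknown: ω₃ = r₂ω₂ sin(θ₄−θ₂) / [r₃ sin(θ₃−θ₄)].
Numerator sine = +0.11494; denominator sine = -0.91706.
Result = 0.0487·3.27·(+0.11494) / (0.1062·(-0.91706)) = -0.18794 rad/s; magnitude 0.18794 rad/s.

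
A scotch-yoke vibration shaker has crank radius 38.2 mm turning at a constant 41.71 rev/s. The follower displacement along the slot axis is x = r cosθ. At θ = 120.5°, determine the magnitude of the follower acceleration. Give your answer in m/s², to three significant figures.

ω = 262.1 rad/s (from 41.71 rev/s).
x = r cosθ ⇒ ẍ = −rω² cosθ (ω constant).
|a| = rω²|cosθ| = 0.0382·(262.1)²·|cos 120.5°| = 1331.6 m/s².

1330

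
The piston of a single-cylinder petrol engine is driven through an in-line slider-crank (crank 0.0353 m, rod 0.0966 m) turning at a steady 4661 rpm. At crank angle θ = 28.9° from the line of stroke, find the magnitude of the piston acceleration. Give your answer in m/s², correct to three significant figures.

9100

ω = 2π·4661/60 = 488.1 rad/s
x(θ) = r cosθ + √(L² − r² sin²θ); with ω constant, a = ω²·d²x/dθ².
d²x/dθ² = −r cosθ − r²(cos2θ)/√u − r⁴ sin²2θ/(4u^{3/2}),  u = L² − r² sin²θ = 0.00904052 m².
Substituting r = 0.0353 m, L = 0.0966 m, θ = 28.9°: d²x/dθ² = -0.038211 m.
a = ω²·d²x/dθ² = (488.1)²·(-0.038211) = -9103.4 m/s²;  |a| = 9103.4 m/s².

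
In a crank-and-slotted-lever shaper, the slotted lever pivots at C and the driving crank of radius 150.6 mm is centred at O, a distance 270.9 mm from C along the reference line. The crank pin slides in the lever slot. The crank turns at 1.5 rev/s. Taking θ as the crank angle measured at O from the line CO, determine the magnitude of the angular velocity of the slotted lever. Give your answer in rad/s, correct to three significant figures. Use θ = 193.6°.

ω = 9.425 rad/s (from 1.5 rev/s).
Crank pin A relative to C: A = (d + r cosθ, r sinθ); lever angle φ = atan2(r sinθ, d + r cosθ).
Differentiating tanφ: φ̇ = rω(d cosθ + r)/(d² + r² + 2dr cosθ).
d² + r² + 2dr cosθ = |CA|² = 0.0167599 m²;  d cosθ + r = -0.1127 m.
|ω_lever| = |0.1506·9.425·-0.1127| / 0.0167599 = 9.5447 rad/s.

9.54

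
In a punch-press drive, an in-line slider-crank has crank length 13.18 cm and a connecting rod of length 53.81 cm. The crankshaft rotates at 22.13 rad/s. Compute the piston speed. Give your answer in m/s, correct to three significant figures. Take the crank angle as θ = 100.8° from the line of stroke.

ω = 22.13 rad/s
For an in-line slider-crank, x = r cosθ + √(L² − r² sin²θ), so v = −rω sinθ·[1 + r cosθ/√(L² − r² sin²θ)].
With r = 0.1318 m, L = 0.5381 m, θ = 100.8°: √(L² − r² sin²θ) = 0.52229 m.
v = −0.1318·22.13·0.98229·[1 + 0.1318·-0.18738/0.52229] = -2.7296 m/s.
|v| = 2.7296 m/s.

2.73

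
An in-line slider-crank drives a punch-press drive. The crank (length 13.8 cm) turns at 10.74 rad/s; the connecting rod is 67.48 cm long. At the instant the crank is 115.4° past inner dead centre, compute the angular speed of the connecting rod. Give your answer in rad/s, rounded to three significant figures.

ω = 10.74 rad/s
The rod makes angle φ with the slider axis where L sinφ = r sinθ; differentiating, L cosφ·φ̇ = r ω cosθ.
L cosφ = √(L² − r² sin²θ) = 0.66319 m.
|ω_rod| = r ω |cosθ| / √(L² − r² sin²θ) = 0.138·10.74·0.42894/0.66319 = 0.95861 rad/s.

0.959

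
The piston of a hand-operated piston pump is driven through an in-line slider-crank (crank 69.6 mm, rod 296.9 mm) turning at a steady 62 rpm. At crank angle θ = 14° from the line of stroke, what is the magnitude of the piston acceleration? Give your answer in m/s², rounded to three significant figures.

ω = 2π·62/60 = 6.493 rad/s
x(θ) = r cosθ + √(L² − r² sin²θ); with ω constant, a = ω²·d²x/dθ².
d²x/dθ² = −r cosθ − r²(cos2θ)/√u − r⁴ sin²2θ/(4u^{3/2}),  u = L² − r² sin²θ = 0.0878661 m².
Substituting r = 0.0696 m, L = 0.2969 m, θ = 14°: d²x/dθ² = -0.082011 m.
a = ω²·d²x/dθ² = (6.493)²·(-0.082011) = -3.4571 m/s²;  |a| = 3.4571 m/s².

3.46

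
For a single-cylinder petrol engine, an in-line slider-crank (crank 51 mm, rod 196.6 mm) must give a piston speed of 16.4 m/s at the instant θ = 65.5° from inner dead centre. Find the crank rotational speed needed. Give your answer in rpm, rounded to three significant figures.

For an in-line slider-crank, |v_piston| = rω|sinθ|·[1 + r cosθ/√(L² − r² sin²θ)].
With r = 0.051 m, L = 0.1966 m, θ = 65.5°: the bracketed kinematic factor |dx/dθ| = 0.051546 m.
ω = v/|dx/dθ| = 16.4/0.051546 = 318.17 rad/s.
N = 60ω/(2π) = 3038.3 rpm.

3040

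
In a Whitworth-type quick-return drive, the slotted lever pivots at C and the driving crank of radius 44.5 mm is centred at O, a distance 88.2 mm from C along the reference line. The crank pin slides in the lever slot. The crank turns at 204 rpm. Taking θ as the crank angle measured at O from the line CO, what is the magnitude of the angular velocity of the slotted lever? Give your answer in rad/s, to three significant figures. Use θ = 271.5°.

4.47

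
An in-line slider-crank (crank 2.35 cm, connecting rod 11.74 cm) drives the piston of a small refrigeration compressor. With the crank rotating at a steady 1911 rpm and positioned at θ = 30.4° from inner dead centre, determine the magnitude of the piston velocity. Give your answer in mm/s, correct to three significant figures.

2790

ω = 2π·1911/60 = 200.1 rad/s
For an in-line slider-crank, x = r cosθ + √(L² − r² sin²θ), so v = −rω sinθ·[1 + r cosθ/√(L² − r² sin²θ)].
With r = 0.0235 m, L = 0.1174 m, θ = 30.4°: √(L² − r² sin²θ) = 0.1168 m.
v = −0.0235·200.1·0.50603·[1 + 0.0235·0.86251/0.1168] = -2.7928 m/s.
|v| = 2.7928 m/s = 2792.8 mm/s.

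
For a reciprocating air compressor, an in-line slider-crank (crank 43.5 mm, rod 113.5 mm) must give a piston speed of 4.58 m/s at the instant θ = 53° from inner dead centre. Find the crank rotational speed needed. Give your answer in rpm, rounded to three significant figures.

For an in-line slider-crank, |v_piston| = rω|sinθ|·[1 + r cosθ/√(L² − r² sin²θ)].
With r = 0.0435 m, L = 0.1135 m, θ = 53°: the bracketed kinematic factor |dx/dθ| = 0.043158 m.
ω = v/|dx/dθ| = 4.58/0.043158 = 106.12 rad/s.
N = 60ω/(2π) = 1013.4 rpm.

1010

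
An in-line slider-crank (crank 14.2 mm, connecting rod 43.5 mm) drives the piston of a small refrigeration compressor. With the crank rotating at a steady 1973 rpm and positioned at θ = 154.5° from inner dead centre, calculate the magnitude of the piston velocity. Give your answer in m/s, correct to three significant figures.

ω = 2π·1973/60 = 206.6 rad/s
For an in-line slider-crank, x = r cosθ + √(L² − r² sin²θ), so v = −rω sinθ·[1 + r cosθ/√(L² − r² sin²θ)].
With r = 0.0142 m, L = 0.0435 m, θ = 154.5°: √(L² − r² sin²θ) = 0.043068 m.
v = −0.0142·206.6·0.43051·[1 + 0.0142·-0.90259/0.043068] = -0.88719 m/s.
|v| = 0.88719 m/s.

0.887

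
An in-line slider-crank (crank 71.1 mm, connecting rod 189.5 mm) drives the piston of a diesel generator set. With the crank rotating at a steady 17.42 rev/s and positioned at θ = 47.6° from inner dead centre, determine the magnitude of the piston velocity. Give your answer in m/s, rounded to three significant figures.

7.26

ω = 2π·17.4 = 109.5 rad/s
For an in-line slider-crank, x = r cosθ + √(L² − r² sin²θ), so v = −rω sinθ·[1 + r cosθ/√(L² − r² sin²θ)].
With r = 0.0711 m, L = 0.1895 m, θ = 47.6°: √(L² − r² sin²θ) = 0.18208 m.
v = −0.0711·109.5·0.73846·[1 + 0.0711·0.67430/0.18208] = -7.2599 m/s.
|v| = 7.2599 m/s.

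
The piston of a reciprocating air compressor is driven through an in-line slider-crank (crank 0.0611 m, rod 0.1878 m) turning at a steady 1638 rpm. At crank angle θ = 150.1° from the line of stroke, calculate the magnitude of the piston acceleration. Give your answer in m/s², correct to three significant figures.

ω = 2π·1638/60 = 171.5 rad/s
x(θ) = r cosθ + √(L² − r² sin²θ); with ω constant, a = ω²·d²x/dθ².
d²x/dθ² = −r cosθ − r²(cos2θ)/√u − r⁴ sin²2θ/(4u^{3/2}),  u = L² − r² sin²θ = 0.0343412 m².
Substituting r = 0.0611 m, L = 0.1878 m, θ = 150.1°: d²x/dθ² = +0.042425 m.
a = ω²·d²x/dθ² = (171.5)²·(+0.042425) = +1248.3 m/s²;  |a| = 1248.3 m/s².

1250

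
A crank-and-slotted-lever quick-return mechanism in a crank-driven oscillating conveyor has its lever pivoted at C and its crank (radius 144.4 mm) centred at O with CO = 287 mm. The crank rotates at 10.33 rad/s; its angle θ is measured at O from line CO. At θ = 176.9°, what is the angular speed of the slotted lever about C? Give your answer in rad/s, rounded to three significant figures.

ω = 10.33 rad/s
Crank pin A relative to C: A = (d + r cosθ, r sinθ); lever angle φ = atan2(r sinθ, d + r cosθ).
Differentiating tanφ: φ̇ = rω(d cosθ + r)/(d² + r² + 2dr cosθ).
d² + r² + 2dr cosθ = |CA|² = 0.020456 m²;  d cosθ + r = -0.14218 m.
|ω_lever| = |0.1444·10.33·-0.14218| / 0.020456 = 10.368 rad/s.

10.4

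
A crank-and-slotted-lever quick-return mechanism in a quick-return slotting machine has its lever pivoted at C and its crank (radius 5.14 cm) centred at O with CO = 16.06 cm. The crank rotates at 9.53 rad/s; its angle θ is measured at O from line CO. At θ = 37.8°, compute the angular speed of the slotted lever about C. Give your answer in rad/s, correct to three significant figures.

2.11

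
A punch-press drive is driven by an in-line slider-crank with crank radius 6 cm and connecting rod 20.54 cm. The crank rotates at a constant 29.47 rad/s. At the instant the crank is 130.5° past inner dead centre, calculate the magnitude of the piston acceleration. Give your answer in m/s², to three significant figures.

ω = 29.47 rad/s
x(θ) = r cosθ + √(L² − r² sin²θ); with ω constant, a = ω²·d²x/dθ².
d²x/dθ² = −r cosθ − r²(cos2θ)/√u − r⁴ sin²2θ/(4u^{3/2}),  u = L² − r² sin²θ = 0.0401076 m².
Substituting r = 0.06 m, L = 0.2054 m, θ = 130.5°: d²x/dθ² = +0.041385 m.
a = ω²·d²x/dθ² = (29.47)²·(+0.041385) = +35.942 m/s²;  |a| = 35.942 m/s².

35.9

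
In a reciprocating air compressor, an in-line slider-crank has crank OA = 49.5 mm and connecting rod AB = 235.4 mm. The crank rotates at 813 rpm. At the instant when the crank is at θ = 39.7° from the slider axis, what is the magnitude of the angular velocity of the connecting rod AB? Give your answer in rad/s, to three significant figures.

13.9

ω = 85.14 rad/s (converted from 813 rpm).
The rod makes angle φ with the slider axis where L sinφ = r sinθ; differentiating, L cosφ·φ̇ = r ω cosθ.
L cosφ = √(L² − r² sin²θ) = 0.23327 m.
|ω_rod| = r ω |cosθ| / √(L² − r² sin²θ) = 0.0495·85.14·0.76940/0.23327 = 13.9 rad/s.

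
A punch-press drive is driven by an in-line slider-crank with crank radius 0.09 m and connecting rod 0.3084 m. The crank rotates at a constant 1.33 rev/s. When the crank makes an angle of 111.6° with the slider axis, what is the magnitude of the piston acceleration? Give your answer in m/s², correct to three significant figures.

ω = 2π·1.33 = 8.357 rad/s
x(θ) = r cosθ + √(L² − r² sin²θ); with ω constant, a = ω²·d²x/dθ².
d²x/dθ² = −r cosθ − r²(cos2θ)/√u − r⁴ sin²2θ/(4u^{3/2}),  u = L² − r² sin²θ = 0.0881082 m².
Substituting r = 0.09 m, L = 0.3084 m, θ = 111.6°: d²x/dθ² = +0.05273 m.
a = ω²·d²x/dθ² = (8.357)²·(+0.05273) = +3.6823 m/s²;  |a| = 3.6823 m/s².

3.68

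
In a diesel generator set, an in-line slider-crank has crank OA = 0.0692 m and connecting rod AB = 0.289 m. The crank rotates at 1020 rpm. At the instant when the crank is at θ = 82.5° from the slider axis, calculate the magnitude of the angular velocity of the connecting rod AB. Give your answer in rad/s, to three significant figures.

3.44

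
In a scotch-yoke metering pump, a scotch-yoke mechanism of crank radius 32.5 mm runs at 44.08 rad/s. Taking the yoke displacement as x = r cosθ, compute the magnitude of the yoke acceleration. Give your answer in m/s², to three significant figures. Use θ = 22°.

58.6

ω = 44.08 rad/s
x = r cosθ ⇒ ẍ = −rω² cosθ (ω constant).
|a| = rω²|cosθ| = 0.0325·(44.08)²·|cos 22°| = 58.551 m/s².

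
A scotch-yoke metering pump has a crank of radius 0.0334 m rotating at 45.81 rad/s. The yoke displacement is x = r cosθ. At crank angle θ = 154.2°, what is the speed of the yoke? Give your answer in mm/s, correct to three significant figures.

666

ω = 45.81 rad/s
x = r cosθ ⇒ ẋ = −rω sinθ.
|v| = rω|sinθ| = 0.0334·45.81·|sin 154.2°| = 0.66593 m/s = 665.93 mm/s.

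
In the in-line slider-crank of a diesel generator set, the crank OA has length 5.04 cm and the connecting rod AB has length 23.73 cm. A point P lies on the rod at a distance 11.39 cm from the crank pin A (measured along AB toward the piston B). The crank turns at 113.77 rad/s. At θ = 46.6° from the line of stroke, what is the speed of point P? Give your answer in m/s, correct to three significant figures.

4.91

ω = 113.8 rad/s.  Crank-pin speed |V_A| = rω = 5.734 m/s, perpendicular to OA.
Rod angle: sinφ = −(r/L) sinθ ⇒ φ = -8.877°; ω_rod = −rω cosθ/√(L²−r²sin²θ) = -16.804 rad/s.
V_P = V_A + ω_rod × AP, with AP = 0.1139 m along the rod.
Components: V_Px = −rω sinθ − a·ω_rod·sinφ = -4.4615 m/s;  V_Py = rω cosθ + a·ω_rod·cosφ = +2.0487 m/s.
|V_P| = √(V_Px² + V_Py²) = 4.9094 m/s.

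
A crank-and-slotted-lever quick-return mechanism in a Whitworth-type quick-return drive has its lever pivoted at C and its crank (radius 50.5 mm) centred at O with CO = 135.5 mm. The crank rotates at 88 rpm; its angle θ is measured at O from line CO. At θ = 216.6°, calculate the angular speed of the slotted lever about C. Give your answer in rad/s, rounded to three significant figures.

ω = 9.215 rad/s (from 88 rpm).
Crank pin A relative to C: A = (d + r cosθ, r sinθ); lever angle φ = atan2(r sinθ, d + r cosθ).
Differentiating tanφ: φ̇ = rω(d cosθ + r)/(d² + r² + 2dr cosθ).
d² + r² + 2dr cosθ = |CA|² = 0.00992354 m²;  d cosθ + r = -0.058282 m.
|ω_lever| = |0.0505·9.215·-0.058282| / 0.00992354 = 2.7332 rad/s.

2.73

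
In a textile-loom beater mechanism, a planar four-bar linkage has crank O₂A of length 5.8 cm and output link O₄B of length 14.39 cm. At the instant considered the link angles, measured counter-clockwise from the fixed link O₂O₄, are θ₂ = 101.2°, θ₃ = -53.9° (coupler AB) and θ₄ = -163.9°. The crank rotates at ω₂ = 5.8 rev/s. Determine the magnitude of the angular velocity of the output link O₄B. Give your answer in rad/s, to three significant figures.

ω₂ = 36.44 rad/s (from 5.8 rev/s).
Differentiating the loop-closure r₂e^{iθ₂}+r₃e^{iθ₃}=r₁+r₄e^{iθ₄} gives r₂ω₂e^{iθ₂}+r₃ω₃e^{iθ₃}=r₄ω₄e^{iθ₄}.
Eliminating the other unknown: ω₄ = r₂ω₂ sin(θ₂−θ₃) / [r₄ sin(θ₄−θ₃)].
Numerator sine = +0.42104; denominator sine = -0.93969.
Result = 0.058·36.44·(+0.42104) / (0.1439·(-0.93969)) = -6.5812 rad/s; magnitude 6.5812 rad/s.

6.58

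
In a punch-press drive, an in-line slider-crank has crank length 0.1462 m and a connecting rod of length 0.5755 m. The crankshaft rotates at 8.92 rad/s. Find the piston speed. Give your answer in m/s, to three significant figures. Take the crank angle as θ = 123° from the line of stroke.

ω = 8.92 rad/s
For an in-line slider-crank, x = r cosθ + √(L² − r² sin²θ), so v = −rω sinθ·[1 + r cosθ/√(L² − r² sin²θ)].
With r = 0.1462 m, L = 0.5755 m, θ = 123°: √(L² − r² sin²θ) = 0.56229 m.
v = −0.1462·8.92·0.83867·[1 + 0.1462·-0.54464/0.56229] = -0.93883 m/s.
|v| = 0.93883 m/s.

0.939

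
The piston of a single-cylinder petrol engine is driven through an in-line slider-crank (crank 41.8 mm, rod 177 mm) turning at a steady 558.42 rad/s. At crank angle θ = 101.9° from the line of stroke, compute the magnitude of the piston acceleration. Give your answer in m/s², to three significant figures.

ω = 558.4 rad/s
x(θ) = r cosθ + √(L² − r² sin²θ); with ω constant, a = ω²·d²x/dθ².
d²x/dθ² = −r cosθ − r²(cos2θ)/√u − r⁴ sin²2θ/(4u^{3/2}),  u = L² − r² sin²θ = 0.0296561 m².
Substituting r = 0.0418 m, L = 0.177 m, θ = 101.9°: d²x/dθ² = +0.017878 m.
a = ω²·d²x/dθ² = (558.4)²·(+0.017878) = +5575 m/s²;  |a| = 5575 m/s².

5580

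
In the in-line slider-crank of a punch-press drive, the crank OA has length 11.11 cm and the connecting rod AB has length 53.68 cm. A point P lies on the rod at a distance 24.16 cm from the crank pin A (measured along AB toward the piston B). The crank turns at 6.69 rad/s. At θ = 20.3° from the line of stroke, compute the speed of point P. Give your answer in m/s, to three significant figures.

ω = 6.69 rad/s.  Crank-pin speed |V_A| = rω = 0.74326 m/s, perpendicular to OA.
Rod angle: sinφ = −(r/L) sinθ ⇒ φ = -4.118°; ω_rod = −rω cosθ/√(L²−r²sin²θ) = -1.302 rad/s.
V_P = V_A + ω_rod × AP, with AP = 0.2416 m along the rod.
Components: V_Px = −rω sinθ − a·ω_rod·sinφ = -0.28045 m/s;  V_Py = rω cosθ + a·ω_rod·cosφ = +0.38335 m/s.
|V_P| = √(V_Px² + V_Py²) = 0.47498 m/s.

0.475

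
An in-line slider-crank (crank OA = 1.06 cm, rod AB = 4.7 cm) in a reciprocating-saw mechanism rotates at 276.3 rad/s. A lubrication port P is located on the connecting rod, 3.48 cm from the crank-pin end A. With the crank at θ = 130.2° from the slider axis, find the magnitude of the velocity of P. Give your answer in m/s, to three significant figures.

2.05

ω = 276.3 rad/s.  Crank-pin speed |V_A| = rω = 2.9288 m/s, perpendicular to OA.
Rod angle: sinφ = −(r/L) sinθ ⇒ φ = -9.919°; ω_rod = −rω cosθ/√(L²−r²sin²θ) = +40.832 rad/s.
V_P = V_A + ω_rod × AP, with AP = 0.0348 m along the rod.
Components: V_Px = −rω sinθ − a·ω_rod·sinφ = -1.9922 m/s;  V_Py = rω cosθ + a·ω_rod·cosφ = -0.4907 m/s.
|V_P| = √(V_Px² + V_Py²) = 2.0518 m/s.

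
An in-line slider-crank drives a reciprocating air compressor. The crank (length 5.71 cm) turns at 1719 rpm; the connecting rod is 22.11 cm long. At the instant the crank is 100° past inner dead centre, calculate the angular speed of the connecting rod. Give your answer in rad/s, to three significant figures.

8.35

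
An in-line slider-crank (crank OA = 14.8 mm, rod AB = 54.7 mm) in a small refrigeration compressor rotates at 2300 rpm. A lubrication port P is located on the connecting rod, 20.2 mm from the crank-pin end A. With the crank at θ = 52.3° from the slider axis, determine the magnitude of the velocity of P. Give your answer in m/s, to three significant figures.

3.30

ω = 240.9 rad/s.  Crank-pin speed |V_A| = rω = 3.5647 m/s, perpendicular to OA.
Rod angle: sinφ = −(r/L) sinθ ⇒ φ = -12.361°; ω_rod = −rω cosθ/√(L²−r²sin²θ) = -40.798 rad/s.
V_P = V_A + ω_rod × AP, with AP = 0.0202 m along the rod.
Components: V_Px = −rω sinθ − a·ω_rod·sinφ = -2.9969 m/s;  V_Py = rω cosθ + a·ω_rod·cosφ = +1.3749 m/s.
|V_P| = √(V_Px² + V_Py²) = 3.2972 m/s.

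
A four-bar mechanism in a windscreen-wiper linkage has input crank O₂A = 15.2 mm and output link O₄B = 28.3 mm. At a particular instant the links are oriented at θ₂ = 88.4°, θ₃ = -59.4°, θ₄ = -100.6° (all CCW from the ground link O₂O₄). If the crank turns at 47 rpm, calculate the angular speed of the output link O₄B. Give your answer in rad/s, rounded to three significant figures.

2.14

ω₂ = 4.922 rad/s (from 47 rpm).
Differentiating the loop-closure r₂e^{iθ₂}+r₃e^{iθ₃}=r₁+r₄e^{iθ₄} gives r₂ω₂e^{iθ₂}+r₃ω₃e^{iθ₃}=r₄ω₄e^{iθ₄}.
Eliminating the other unknown: ω₄ = r₂ω₂ sin(θ₂−θ₃) / [r₄ sin(θ₄−θ₃)].
Numerator sine = +0.53288; denominator sine = -0.65869.
Result = 0.0152·4.922·(+0.53288) / (0.0283·(-0.65869)) = -2.1386 rad/s; magnitude 2.1386 rad/s.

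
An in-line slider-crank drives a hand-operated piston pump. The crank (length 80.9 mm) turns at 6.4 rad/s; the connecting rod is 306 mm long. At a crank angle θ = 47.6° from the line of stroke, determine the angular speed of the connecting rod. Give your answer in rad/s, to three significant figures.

1.16

ω = 6.4 rad/s
The rod makes angle φ with the slider axis where L sinφ = r sinθ; differentiating, L cosφ·φ̇ = r ω cosθ.
L cosφ = √(L² − r² sin²θ) = 0.30011 m.
|ω_rod| = r ω |cosθ| / √(L² − r² sin²θ) = 0.0809·6.4·0.67430/0.30011 = 1.1633 rad/s.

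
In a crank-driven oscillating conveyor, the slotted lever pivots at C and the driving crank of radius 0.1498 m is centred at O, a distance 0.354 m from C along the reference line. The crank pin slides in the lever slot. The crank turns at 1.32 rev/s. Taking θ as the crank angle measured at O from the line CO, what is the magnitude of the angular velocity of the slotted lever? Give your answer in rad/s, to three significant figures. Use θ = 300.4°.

2.03

ω = 8.294 rad/s (from 1.32 rev/s).
Crank pin A relative to C: A = (d + r cosθ, r sinθ); lever angle φ = atan2(r sinθ, d + r cosθ).
Differentiating tanφ: φ̇ = rω(d cosθ + r)/(d² + r² + 2dr cosθ).
d² + r² + 2dr cosθ = |CA|² = 0.201425 m²;  d cosθ + r = +0.32894 m.
|ω_lever| = |0.1498·8.294·+0.32894| / 0.201425 = 2.0289 rad/s.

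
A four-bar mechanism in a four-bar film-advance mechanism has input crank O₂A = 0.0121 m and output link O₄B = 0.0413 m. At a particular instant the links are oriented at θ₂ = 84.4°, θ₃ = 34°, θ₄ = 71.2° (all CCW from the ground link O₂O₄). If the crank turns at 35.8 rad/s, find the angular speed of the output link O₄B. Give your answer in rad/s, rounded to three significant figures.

13.4

ω₂ = 35.8 rad/s
Differentiating the loop-closure r₂e^{iθ₂}+r₃e^{iθ₃}=r₁+r₄e^{iθ₄} gives r₂ω₂e^{iθ₂}+r₃ω₃e^{iθ₃}=r₄ω₄e^{iθ₄}.
Eliminating the other unknown: ω₄ = r₂ω₂ sin(θ₂−θ₃) / [r₄ sin(θ₄−θ₃)].
Numerator sine = +0.77051; denominator sine = +0.60460.
Result = 0.0121·35.8·(+0.77051) / (0.0413·(+0.60460)) = +13.367 rad/s; magnitude 13.367 rad/s.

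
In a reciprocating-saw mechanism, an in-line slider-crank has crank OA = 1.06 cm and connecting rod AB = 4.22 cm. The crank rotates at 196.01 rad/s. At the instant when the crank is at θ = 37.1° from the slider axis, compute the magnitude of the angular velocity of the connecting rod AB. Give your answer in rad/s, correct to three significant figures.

39.7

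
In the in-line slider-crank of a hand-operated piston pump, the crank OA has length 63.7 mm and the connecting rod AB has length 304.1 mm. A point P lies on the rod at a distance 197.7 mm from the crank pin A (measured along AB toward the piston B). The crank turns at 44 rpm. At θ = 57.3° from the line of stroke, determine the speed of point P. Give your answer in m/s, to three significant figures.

0.271

ω = 4.608 rad/s.  Crank-pin speed |V_A| = rω = 0.29351 m/s, perpendicular to OA.
Rod angle: sinφ = −(r/L) sinθ ⇒ φ = -10.153°; ω_rod = −rω cosθ/√(L²−r²sin²θ) = -0.52972 rad/s.
V_P = V_A + ω_rod × AP, with AP = 0.1977 m along the rod.
Components: V_Px = −rω sinθ − a·ω_rod·sinφ = -0.26545 m/s;  V_Py = rω cosθ + a·ω_rod·cosφ = +0.05548 m/s.
|V_P| = √(V_Px² + V_Py²) = 0.27119 m/s.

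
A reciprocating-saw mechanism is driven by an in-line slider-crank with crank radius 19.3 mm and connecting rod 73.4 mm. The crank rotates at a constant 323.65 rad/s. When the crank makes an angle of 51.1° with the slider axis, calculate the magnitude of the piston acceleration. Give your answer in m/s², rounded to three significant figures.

1160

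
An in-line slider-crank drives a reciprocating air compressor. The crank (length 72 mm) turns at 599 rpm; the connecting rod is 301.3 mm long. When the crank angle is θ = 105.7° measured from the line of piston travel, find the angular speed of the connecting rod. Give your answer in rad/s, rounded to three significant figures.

ω = 62.73 rad/s (converted from 599 rpm).
The rod makes angle φ with the slider axis where L sinφ = r sinθ; differentiating, L cosφ·φ̇ = r ω cosθ.
L cosφ = √(L² − r² sin²θ) = 0.29322 m.
|ω_rod| = r ω |cosθ| / √(L² − r² sin²θ) = 0.072·62.73·0.27060/0.29322 = 4.168 rad/s.

4.17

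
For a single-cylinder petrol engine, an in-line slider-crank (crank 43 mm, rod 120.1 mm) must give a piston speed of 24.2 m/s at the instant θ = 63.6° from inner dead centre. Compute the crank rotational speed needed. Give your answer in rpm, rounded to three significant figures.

5140

For an in-line slider-crank, |v_piston| = rω|sinθ|·[1 + r cosθ/√(L² − r² sin²θ)].
With r = 0.043 m, L = 0.1201 m, θ = 63.6°: the bracketed kinematic factor |dx/dθ| = 0.044989 m.
ω = v/|dx/dθ| = 24.2/0.044989 = 537.91 rad/s.
N = 60ω/(2π) = 5136.7 rpm.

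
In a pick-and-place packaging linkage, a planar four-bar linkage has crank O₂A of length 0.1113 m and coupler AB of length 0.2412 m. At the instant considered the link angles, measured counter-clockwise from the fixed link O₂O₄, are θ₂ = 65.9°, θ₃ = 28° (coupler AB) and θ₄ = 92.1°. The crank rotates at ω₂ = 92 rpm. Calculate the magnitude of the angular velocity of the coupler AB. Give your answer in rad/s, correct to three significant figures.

2.18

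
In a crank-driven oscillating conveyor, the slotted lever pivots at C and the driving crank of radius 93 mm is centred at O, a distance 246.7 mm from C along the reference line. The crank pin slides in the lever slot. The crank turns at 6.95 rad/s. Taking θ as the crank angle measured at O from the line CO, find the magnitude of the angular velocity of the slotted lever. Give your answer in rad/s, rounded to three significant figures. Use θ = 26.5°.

ω = 6.95 rad/s
Crank pin A relative to C: A = (d + r cosθ, r sinθ); lever angle φ = atan2(r sinθ, d + r cosθ).
Differentiating tanφ: φ̇ = rω(d cosθ + r)/(d² + r² + 2dr cosθ).
d² + r² + 2dr cosθ = |CA|² = 0.110575 m²;  d cosθ + r = +0.31378 m.
|ω_lever| = |0.093·6.95·+0.31378| / 0.110575 = 1.8342 rad/s.

1.83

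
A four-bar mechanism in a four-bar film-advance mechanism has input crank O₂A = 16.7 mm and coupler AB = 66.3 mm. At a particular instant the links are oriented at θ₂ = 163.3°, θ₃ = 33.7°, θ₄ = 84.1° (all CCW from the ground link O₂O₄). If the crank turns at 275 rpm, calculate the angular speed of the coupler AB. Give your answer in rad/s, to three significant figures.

9.25

ω₂ = 28.8 rad/s (from 275 rpm).
Differentiating the loop-closure r₂e^{iθ₂}+r₃e^{iθ₃}=r₁+r₄e^{iθ₄} gives r₂ω₂e^{iθ₂}+r₃ω₃e^{iθ₃}=r₄ω₄e^{iθ₄}.
Eliminating the other unknown: ω₃ = r₂ω₂ sin(θ₄−θ₂) / [r₃ sin(θ₃−θ₄)].
Numerator sine = -0.98229; denominator sine = -0.77051.
Result = 0.0167·28.8·(-0.98229) / (0.0663·(-0.77051)) = +9.2475 rad/s; magnitude 9.2475 rad/s.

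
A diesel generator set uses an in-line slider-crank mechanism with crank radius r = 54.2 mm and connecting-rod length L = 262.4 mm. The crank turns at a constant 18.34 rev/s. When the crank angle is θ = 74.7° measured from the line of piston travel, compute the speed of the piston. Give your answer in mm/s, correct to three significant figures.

ω = 2π·18.3 = 115.2 rad/s
For an in-line slider-crank, x = r cosθ + √(L² − r² sin²θ), so v = −rω sinθ·[1 + r cosθ/√(L² − r² sin²θ)].
With r = 0.0542 m, L = 0.2624 m, θ = 74.7°: √(L² − r² sin²θ) = 0.25714 m.
v = −0.0542·115.2·0.96456·[1 + 0.0542·0.26387/0.25714] = -6.3594 m/s.
|v| = 6.3594 m/s = 6359.4 mm/s.

6360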